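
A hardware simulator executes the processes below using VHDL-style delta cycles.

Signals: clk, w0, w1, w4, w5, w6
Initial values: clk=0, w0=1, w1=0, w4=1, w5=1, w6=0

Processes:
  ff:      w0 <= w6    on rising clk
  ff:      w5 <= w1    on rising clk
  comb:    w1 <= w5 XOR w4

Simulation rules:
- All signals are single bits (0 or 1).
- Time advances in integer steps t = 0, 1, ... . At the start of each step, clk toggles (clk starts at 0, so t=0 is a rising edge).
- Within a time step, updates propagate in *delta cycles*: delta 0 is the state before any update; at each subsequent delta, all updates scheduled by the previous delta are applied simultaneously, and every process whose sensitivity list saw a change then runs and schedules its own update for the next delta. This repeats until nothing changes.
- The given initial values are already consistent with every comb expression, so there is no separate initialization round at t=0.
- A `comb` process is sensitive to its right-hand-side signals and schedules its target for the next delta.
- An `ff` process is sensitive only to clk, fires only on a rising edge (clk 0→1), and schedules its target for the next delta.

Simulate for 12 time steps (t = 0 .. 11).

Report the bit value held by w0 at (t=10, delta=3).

[bits: clk,w4,w5,w6,w0,w1]
t=0: Δ0=011010 Δ1=111010 Δ2=110000 Δ3=110001 | 3Δ
t=1: Δ0=110001 Δ1=010001 | 1Δ
t=2: Δ0=010001 Δ1=110001 Δ2=111001 Δ3=111000 | 3Δ
t=3: Δ0=111000 Δ1=011000 | 1Δ
t=4: Δ0=011000 Δ1=111000 Δ2=110000 Δ3=110001 | 3Δ
t=5: Δ0=110001 Δ1=010001 | 1Δ
t=6: Δ0=010001 Δ1=110001 Δ2=111001 Δ3=111000 | 3Δ
t=7: Δ0=111000 Δ1=011000 | 1Δ
t=8: Δ0=011000 Δ1=111000 Δ2=110000 Δ3=110001 | 3Δ
t=9: Δ0=110001 Δ1=010001 | 1Δ
t=10: Δ0=010001 Δ1=110001 Δ2=111001 Δ3=111000 | 3Δ
t=11: Δ0=111000 Δ1=011000 | 1Δ

0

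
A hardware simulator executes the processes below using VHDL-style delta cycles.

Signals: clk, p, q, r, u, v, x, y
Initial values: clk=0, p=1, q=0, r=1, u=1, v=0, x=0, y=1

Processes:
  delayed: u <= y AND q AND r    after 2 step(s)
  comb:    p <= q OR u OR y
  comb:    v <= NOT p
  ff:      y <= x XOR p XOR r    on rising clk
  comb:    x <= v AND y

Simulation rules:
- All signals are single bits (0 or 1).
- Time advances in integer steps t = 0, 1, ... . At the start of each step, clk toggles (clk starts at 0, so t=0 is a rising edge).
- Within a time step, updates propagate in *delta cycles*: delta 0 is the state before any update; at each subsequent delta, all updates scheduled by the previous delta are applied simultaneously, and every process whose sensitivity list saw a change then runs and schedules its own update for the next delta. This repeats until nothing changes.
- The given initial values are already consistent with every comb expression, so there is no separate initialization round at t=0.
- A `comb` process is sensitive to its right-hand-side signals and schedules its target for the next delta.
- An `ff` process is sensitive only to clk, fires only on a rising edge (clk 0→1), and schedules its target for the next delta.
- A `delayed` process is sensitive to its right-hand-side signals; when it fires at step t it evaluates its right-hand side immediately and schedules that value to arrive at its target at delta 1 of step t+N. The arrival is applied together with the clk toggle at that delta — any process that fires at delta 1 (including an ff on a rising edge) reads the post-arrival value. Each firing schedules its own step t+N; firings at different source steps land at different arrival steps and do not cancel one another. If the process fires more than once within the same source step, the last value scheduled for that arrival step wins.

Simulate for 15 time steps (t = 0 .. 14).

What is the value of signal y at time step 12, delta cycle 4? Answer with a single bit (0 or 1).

1

t=0 Δ0: r=1 u=1 p=1 q=0 x=0 clk=0 y=1 v=0
  Δ1: clk:0→1
  Δ2: y:1→0
  (2Δ to stable)
t=1 Δ0: r=1 u=1 p=1 q=0 x=0 clk=1 y=0 v=0
  Δ1: clk:1→0
  (1Δ to stable)
t=2 Δ0: r=1 u=1 p=1 q=0 x=0 clk=0 y=0 v=0
  Δ1: u:1→0, clk:0→1
  Δ2: p:1→0
  Δ3: v:0→1
  (3Δ to stable)
t=3 Δ0: r=1 u=0 p=0 q=0 x=0 clk=1 y=0 v=1
  Δ1: clk:1→0
  (1Δ to stable)
t=4 Δ0: r=1 u=0 p=0 q=0 x=0 clk=0 y=0 v=1
  Δ1: clk:0→1
  Δ2: y:0→1
  Δ3: p:0→1, x:0→1
  Δ4: v:1→0
  Δ5: x:1→0
  (5Δ to stable)
t=5 Δ0: r=1 u=0 p=1 q=0 x=0 clk=1 y=1 v=0
  Δ1: clk:1→0
  (1Δ to stable)
t=6 Δ0: r=1 u=0 p=1 q=0 x=0 clk=0 y=1 v=0
  Δ1: clk:0→1
  Δ2: y:1→0
  Δ3: p:1→0
  Δ4: v:0→1
  (4Δ to stable)
t=7 Δ0: r=1 u=0 p=0 q=0 x=0 clk=1 y=0 v=1
  Δ1: clk:1→0
  (1Δ to stable)
t=8 Δ0: r=1 u=0 p=0 q=0 x=0 clk=0 y=0 v=1
  Δ1: clk:0→1
  Δ2: y:0→1
  Δ3: p:0→1, x:0→1
  Δ4: v:1→0
  Δ5: x:1→0
  (5Δ to stable)
t=9 Δ0: r=1 u=0 p=1 q=0 x=0 clk=1 y=1 v=0
  Δ1: clk:1→0
  (1Δ to stable)
t=10 Δ0: r=1 u=0 p=1 q=0 x=0 clk=0 y=1 v=0
  Δ1: clk:0→1
  Δ2: y:1→0
  Δ3: p:1→0
  Δ4: v:0→1
  (4Δ to stable)
t=11 Δ0: r=1 u=0 p=0 q=0 x=0 clk=1 y=0 v=1
  Δ1: clk:1→0
  (1Δ to stable)
t=12 Δ0: r=1 u=0 p=0 q=0 x=0 clk=0 y=0 v=1
  Δ1: clk:0→1
  Δ2: y:0→1
  Δ3: p:0→1, x:0→1
  Δ4: v:1→0
  Δ5: x:1→0
  (5Δ to stable)
t=13 Δ0: r=1 u=0 p=1 q=0 x=0 clk=1 y=1 v=0
  Δ1: clk:1→0
  (1Δ to stable)
t=14 Δ0: r=1 u=0 p=1 q=0 x=0 clk=0 y=1 v=0
  Δ1: clk:0→1
  Δ2: y:1→0
  Δ3: p:1→0
  Δ4: v:0→1
  (4Δ to stable)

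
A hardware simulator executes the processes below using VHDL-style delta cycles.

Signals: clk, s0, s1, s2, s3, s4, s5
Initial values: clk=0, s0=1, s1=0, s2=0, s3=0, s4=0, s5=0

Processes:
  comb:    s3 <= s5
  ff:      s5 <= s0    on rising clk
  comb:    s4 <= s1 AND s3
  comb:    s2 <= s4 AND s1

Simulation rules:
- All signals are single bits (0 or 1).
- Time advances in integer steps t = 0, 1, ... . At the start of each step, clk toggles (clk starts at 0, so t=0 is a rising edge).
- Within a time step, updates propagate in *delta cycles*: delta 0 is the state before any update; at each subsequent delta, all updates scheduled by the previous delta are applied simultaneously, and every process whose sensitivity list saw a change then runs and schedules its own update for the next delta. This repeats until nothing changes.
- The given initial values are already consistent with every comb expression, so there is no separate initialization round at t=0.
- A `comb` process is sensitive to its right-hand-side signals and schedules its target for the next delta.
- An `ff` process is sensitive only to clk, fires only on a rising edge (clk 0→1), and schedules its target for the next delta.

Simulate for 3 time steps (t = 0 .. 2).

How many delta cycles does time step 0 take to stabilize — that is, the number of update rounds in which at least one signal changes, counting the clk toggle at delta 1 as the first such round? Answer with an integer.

3

t0.Δ0 s4=0 clk=0 s0=1 s5=0 s1=0 s3=0 s2=0
t0.Δ1 s4=0 clk=1 s0=1 s5=0 s1=0 s3=0 s2=0
t0.Δ2 s4=0 clk=1 s0=1 s5=1 s1=0 s3=0 s2=0
t0.Δ3 s4=0 clk=1 s0=1 s5=1 s1=0 s3=1 s2=0
t1.Δ0 s4=0 clk=1 s0=1 s5=1 s1=0 s3=1 s2=0
t1.Δ1 s4=0 clk=0 s0=1 s5=1 s1=0 s3=1 s2=0
t2.Δ0 s4=0 clk=0 s0=1 s5=1 s1=0 s3=1 s2=0
t2.Δ1 s4=0 clk=1 s0=1 s5=1 s1=0 s3=1 s2=0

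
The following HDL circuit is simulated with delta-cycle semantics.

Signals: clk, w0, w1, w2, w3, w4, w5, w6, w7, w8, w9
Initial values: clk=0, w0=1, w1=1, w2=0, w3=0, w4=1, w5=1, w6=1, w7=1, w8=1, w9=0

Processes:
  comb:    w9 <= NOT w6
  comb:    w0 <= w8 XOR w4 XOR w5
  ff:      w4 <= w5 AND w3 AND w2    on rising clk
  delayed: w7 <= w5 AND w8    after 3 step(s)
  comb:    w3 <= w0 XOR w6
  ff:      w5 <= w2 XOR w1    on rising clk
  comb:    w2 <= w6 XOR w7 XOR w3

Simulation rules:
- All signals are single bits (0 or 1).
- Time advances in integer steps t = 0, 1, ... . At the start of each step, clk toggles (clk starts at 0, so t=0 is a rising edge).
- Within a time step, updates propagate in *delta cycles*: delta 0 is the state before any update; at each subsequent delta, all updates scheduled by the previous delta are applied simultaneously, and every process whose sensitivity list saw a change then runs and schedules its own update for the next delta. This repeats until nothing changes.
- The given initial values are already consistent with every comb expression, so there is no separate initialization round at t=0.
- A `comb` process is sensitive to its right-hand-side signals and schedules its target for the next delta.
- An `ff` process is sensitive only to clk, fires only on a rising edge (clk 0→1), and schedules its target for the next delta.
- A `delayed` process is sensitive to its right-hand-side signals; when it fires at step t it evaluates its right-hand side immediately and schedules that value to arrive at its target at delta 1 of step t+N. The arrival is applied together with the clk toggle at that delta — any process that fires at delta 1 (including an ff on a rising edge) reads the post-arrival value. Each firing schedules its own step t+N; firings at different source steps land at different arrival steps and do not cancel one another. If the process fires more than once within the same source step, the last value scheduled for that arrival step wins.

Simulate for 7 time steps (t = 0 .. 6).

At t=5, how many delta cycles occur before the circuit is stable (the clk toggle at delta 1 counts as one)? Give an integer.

2

t=0 Δ0: w4=1 w8=1 w9=0 w1=1 w7=1 w2=0 w0=1 w5=1 clk=0 w6=1 w3=0
  Δ1: clk:0→1
  Δ2: w4:1→0
  Δ3: w0:1→0
  Δ4: w3:0→1
  Δ5: w2:0→1
  (5Δ to stable)
t=1 Δ0: w4=0 w8=1 w9=0 w1=1 w7=1 w2=1 w0=0 w5=1 clk=1 w6=1 w3=1
  Δ1: clk:1→0
  (1Δ to stable)
t=2 Δ0: w4=0 w8=1 w9=0 w1=1 w7=1 w2=1 w0=0 w5=1 clk=0 w6=1 w3=1
  Δ1: clk:0→1
  Δ2: w4:0→1, w5:1→0
  (2Δ to stable)
t=3 Δ0: w4=1 w8=1 w9=0 w1=1 w7=1 w2=1 w0=0 w5=0 clk=1 w6=1 w3=1
  Δ1: clk:1→0
  (1Δ to stable)
t=4 Δ0: w4=1 w8=1 w9=0 w1=1 w7=1 w2=1 w0=0 w5=0 clk=0 w6=1 w3=1
  Δ1: clk:0→1
  Δ2: w4:1→0
  Δ3: w0:0→1
  Δ4: w3:1→0
  Δ5: w2:1→0
  (5Δ to stable)
t=5 Δ0: w4=0 w8=1 w9=0 w1=1 w7=1 w2=0 w0=1 w5=0 clk=1 w6=1 w3=0
  Δ1: w7:1→0, clk:1→0
  Δ2: w2:0→1
  (2Δ to stable)
t=6 Δ0: w4=0 w8=1 w9=0 w1=1 w7=0 w2=1 w0=1 w5=0 clk=0 w6=1 w3=0
  Δ1: clk:0→1
  (1Δ to stable)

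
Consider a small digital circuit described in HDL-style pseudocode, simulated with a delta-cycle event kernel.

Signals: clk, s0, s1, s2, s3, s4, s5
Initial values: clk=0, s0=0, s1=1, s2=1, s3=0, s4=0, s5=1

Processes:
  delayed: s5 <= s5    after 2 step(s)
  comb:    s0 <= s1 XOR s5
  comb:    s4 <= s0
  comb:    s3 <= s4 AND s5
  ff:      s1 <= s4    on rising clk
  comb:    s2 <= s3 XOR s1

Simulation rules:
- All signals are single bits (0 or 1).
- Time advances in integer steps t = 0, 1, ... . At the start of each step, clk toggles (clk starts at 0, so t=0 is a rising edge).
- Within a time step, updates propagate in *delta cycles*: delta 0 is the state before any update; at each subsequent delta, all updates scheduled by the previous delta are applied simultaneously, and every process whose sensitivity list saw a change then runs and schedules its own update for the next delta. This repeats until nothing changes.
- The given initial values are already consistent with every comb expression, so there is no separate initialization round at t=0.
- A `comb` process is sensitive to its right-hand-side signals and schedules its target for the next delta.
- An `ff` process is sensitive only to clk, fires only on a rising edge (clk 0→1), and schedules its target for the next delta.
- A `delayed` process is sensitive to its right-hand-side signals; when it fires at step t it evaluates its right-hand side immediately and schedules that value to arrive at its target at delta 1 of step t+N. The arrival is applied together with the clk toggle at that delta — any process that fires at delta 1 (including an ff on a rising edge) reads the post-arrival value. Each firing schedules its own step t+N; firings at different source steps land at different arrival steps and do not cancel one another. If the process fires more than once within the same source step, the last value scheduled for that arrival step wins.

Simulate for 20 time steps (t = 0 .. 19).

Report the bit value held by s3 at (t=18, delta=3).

[bits: s5,s0,s1,s2,s3,clk,s4]
t=0: Δ0=1011000 Δ1=1011010 Δ2=1001010 Δ3=1100010 Δ4=1100011 Δ5=1100111 Δ6=1101111 | 6Δ
t=1: Δ0=1101111 Δ1=1101101 | 1Δ
t=2: Δ0=1101101 Δ1=1101111 Δ2=1111111 Δ3=1010111 Δ4=1010110 Δ5=1010010 Δ6=1011010 | 6Δ
t=3: Δ0=1011010 Δ1=1011000 | 1Δ
t=4: Δ0=1011000 Δ1=1011010 Δ2=1001010 Δ3=1100010 Δ4=1100011 Δ5=1100111 Δ6=1101111 | 6Δ
t=5: Δ0=1101111 Δ1=1101101 | 1Δ
t=6: Δ0=1101101 Δ1=1101111 Δ2=1111111 Δ3=1010111 Δ4=1010110 Δ5=1010010 Δ6=1011010 | 6Δ
t=7: Δ0=1011010 Δ1=1011000 | 1Δ
t=8: Δ0=1011000 Δ1=1011010 Δ2=1001010 Δ3=1100010 Δ4=1100011 Δ5=1100111 Δ6=1101111 | 6Δ
t=9: Δ0=1101111 Δ1=1101101 | 1Δ
t=10: Δ0=1101101 Δ1=1101111 Δ2=1111111 Δ3=1010111 Δ4=1010110 Δ5=1010010 Δ6=1011010 | 6Δ
t=11: Δ0=1011010 Δ1=1011000 | 1Δ
t=12: Δ0=1011000 Δ1=1011010 Δ2=1001010 Δ3=1100010 Δ4=1100011 Δ5=1100111 Δ6=1101111 | 6Δ
t=13: Δ0=1101111 Δ1=1101101 | 1Δ
t=14: Δ0=1101101 Δ1=1101111 Δ2=1111111 Δ3=1010111 Δ4=1010110 Δ5=1010010 Δ6=1011010 | 6Δ
t=15: Δ0=1011010 Δ1=1011000 | 1Δ
t=16: Δ0=1011000 Δ1=1011010 Δ2=1001010 Δ3=1100010 Δ4=1100011 Δ5=1100111 Δ6=1101111 | 6Δ
t=17: Δ0=1101111 Δ1=1101101 | 1Δ
t=18: Δ0=1101101 Δ1=1101111 Δ2=1111111 Δ3=1010111 Δ4=1010110 Δ5=1010010 Δ6=1011010 | 6Δ
t=19: Δ0=1011010 Δ1=1011000 | 1Δ

1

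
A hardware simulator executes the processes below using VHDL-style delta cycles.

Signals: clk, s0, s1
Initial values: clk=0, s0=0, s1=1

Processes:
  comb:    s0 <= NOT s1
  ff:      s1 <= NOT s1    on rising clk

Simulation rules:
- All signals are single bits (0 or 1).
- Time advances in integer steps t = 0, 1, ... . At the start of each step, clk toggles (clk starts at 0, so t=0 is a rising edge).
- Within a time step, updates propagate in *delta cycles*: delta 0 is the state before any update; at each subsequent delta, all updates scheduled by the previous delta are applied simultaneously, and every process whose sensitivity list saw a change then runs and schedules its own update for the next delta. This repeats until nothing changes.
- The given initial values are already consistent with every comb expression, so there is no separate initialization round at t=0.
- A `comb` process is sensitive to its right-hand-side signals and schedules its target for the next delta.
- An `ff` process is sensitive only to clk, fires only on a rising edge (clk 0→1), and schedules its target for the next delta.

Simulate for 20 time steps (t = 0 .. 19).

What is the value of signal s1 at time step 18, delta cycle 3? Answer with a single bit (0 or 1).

1

[bits: clk,s0,s1]
t=0: Δ0=001 Δ1=101 Δ2=100 Δ3=110 | 3Δ
t=1: Δ0=110 Δ1=010 | 1Δ
t=2: Δ0=010 Δ1=110 Δ2=111 Δ3=101 | 3Δ
t=3: Δ0=101 Δ1=001 | 1Δ
t=4: Δ0=001 Δ1=101 Δ2=100 Δ3=110 | 3Δ
t=5: Δ0=110 Δ1=010 | 1Δ
t=6: Δ0=010 Δ1=110 Δ2=111 Δ3=101 | 3Δ
t=7: Δ0=101 Δ1=001 | 1Δ
t=8: Δ0=001 Δ1=101 Δ2=100 Δ3=110 | 3Δ
t=9: Δ0=110 Δ1=010 | 1Δ
t=10: Δ0=010 Δ1=110 Δ2=111 Δ3=101 | 3Δ
t=11: Δ0=101 Δ1=001 | 1Δ
t=12: Δ0=001 Δ1=101 Δ2=100 Δ3=110 | 3Δ
t=13: Δ0=110 Δ1=010 | 1Δ
t=14: Δ0=010 Δ1=110 Δ2=111 Δ3=101 | 3Δ
t=15: Δ0=101 Δ1=001 | 1Δ
t=16: Δ0=001 Δ1=101 Δ2=100 Δ3=110 | 3Δ
t=17: Δ0=110 Δ1=010 | 1Δ
t=18: Δ0=010 Δ1=110 Δ2=111 Δ3=101 | 3Δ
t=19: Δ0=101 Δ1=001 | 1Δ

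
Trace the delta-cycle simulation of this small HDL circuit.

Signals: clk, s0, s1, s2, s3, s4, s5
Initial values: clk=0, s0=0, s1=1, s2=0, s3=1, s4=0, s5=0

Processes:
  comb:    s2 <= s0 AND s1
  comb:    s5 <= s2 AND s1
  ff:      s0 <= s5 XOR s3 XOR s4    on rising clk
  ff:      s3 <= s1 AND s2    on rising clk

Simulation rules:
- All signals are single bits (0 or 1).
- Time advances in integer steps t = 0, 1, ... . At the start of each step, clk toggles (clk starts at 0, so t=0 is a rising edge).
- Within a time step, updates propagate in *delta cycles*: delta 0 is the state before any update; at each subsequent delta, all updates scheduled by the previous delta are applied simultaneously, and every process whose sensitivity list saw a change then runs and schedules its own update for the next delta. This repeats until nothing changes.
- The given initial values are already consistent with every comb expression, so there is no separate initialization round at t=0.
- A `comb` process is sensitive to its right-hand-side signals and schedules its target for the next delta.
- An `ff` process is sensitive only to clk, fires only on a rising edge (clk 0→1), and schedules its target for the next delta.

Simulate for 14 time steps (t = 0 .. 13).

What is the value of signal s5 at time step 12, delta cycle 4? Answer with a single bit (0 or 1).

t=0 Δ0: clk=0 s5=0 s0=0 s3=1 s2=0 s1=1 s4=0
  Δ1: clk:0→1
  Δ2: s0:0→1, s3:1→0
  Δ3: s2:0→1
  Δ4: s5:0→1
  (4Δ to stable)
t=1 Δ0: clk=1 s5=1 s0=1 s3=0 s2=1 s1=1 s4=0
  Δ1: clk:1→0
  (1Δ to stable)
t=2 Δ0: clk=0 s5=1 s0=1 s3=0 s2=1 s1=1 s4=0
  Δ1: clk:0→1
  Δ2: s3:0→1
  (2Δ to stable)
t=3 Δ0: clk=1 s5=1 s0=1 s3=1 s2=1 s1=1 s4=0
  Δ1: clk:1→0
  (1Δ to stable)
t=4 Δ0: clk=0 s5=1 s0=1 s3=1 s2=1 s1=1 s4=0
  Δ1: clk:0→1
  Δ2: s0:1→0
  Δ3: s2:1→0
  Δ4: s5:1→0
  (4Δ to stable)
t=5 Δ0: clk=1 s5=0 s0=0 s3=1 s2=0 s1=1 s4=0
  Δ1: clk:1→0
  (1Δ to stable)
t=6 Δ0: clk=0 s5=0 s0=0 s3=1 s2=0 s1=1 s4=0
  Δ1: clk:0→1
  Δ2: s0:0→1, s3:1→0
  Δ3: s2:0→1
  Δ4: s5:0→1
  (4Δ to stable)
t=7 Δ0: clk=1 s5=1 s0=1 s3=0 s2=1 s1=1 s4=0
  Δ1: clk:1→0
  (1Δ to stable)
t=8 Δ0: clk=0 s5=1 s0=1 s3=0 s2=1 s1=1 s4=0
  Δ1: clk:0→1
  Δ2: s3:0→1
  (2Δ to stable)
t=9 Δ0: clk=1 s5=1 s0=1 s3=1 s2=1 s1=1 s4=0
  Δ1: clk:1→0
  (1Δ to stable)
t=10 Δ0: clk=0 s5=1 s0=1 s3=1 s2=1 s1=1 s4=0
  Δ1: clk:0→1
  Δ2: s0:1→0
  Δ3: s2:1→0
  Δ4: s5:1→0
  (4Δ to stable)
t=11 Δ0: clk=1 s5=0 s0=0 s3=1 s2=0 s1=1 s4=0
  Δ1: clk:1→0
  (1Δ to stable)
t=12 Δ0: clk=0 s5=0 s0=0 s3=1 s2=0 s1=1 s4=0
  Δ1: clk:0→1
  Δ2: s0:0→1, s3:1→0
  Δ3: s2:0→1
  Δ4: s5:0→1
  (4Δ to stable)
t=13 Δ0: clk=1 s5=1 s0=1 s3=0 s2=1 s1=1 s4=0
  Δ1: clk:1→0
  (1Δ to stable)

1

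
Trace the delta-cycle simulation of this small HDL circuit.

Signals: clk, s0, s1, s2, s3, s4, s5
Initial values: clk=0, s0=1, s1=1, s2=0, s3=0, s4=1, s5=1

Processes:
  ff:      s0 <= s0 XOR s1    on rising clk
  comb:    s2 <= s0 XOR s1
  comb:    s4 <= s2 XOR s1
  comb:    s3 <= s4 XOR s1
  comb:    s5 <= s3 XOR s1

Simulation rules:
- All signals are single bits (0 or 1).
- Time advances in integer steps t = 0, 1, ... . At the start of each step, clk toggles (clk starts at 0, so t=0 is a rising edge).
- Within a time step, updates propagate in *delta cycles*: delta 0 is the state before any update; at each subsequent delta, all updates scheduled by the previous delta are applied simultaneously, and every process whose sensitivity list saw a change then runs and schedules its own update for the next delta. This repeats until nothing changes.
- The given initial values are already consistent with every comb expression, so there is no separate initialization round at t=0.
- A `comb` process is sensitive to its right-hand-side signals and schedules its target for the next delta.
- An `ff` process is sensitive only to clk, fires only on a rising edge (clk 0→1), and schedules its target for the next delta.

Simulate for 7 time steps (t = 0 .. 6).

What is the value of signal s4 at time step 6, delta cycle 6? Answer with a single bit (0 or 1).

t0.Δ0 clk=0 s2=0 s1=1 s0=1 s5=1 s3=0 s4=1
t0.Δ1 clk=1 s2=0 s1=1 s0=1 s5=1 s3=0 s4=1
t0.Δ2 clk=1 s2=0 s1=1 s0=0 s5=1 s3=0 s4=1
t0.Δ3 clk=1 s2=1 s1=1 s0=0 s5=1 s3=0 s4=1
t0.Δ4 clk=1 s2=1 s1=1 s0=0 s5=1 s3=0 s4=0
t0.Δ5 clk=1 s2=1 s1=1 s0=0 s5=1 s3=1 s4=0
t0.Δ6 clk=1 s2=1 s1=1 s0=0 s5=0 s3=1 s4=0
t1.Δ0 clk=1 s2=1 s1=1 s0=0 s5=0 s3=1 s4=0
t1.Δ1 clk=0 s2=1 s1=1 s0=0 s5=0 s3=1 s4=0
t2.Δ0 clk=0 s2=1 s1=1 s0=0 s5=0 s3=1 s4=0
t2.Δ1 clk=1 s2=1 s1=1 s0=0 s5=0 s3=1 s4=0
t2.Δ2 clk=1 s2=1 s1=1 s0=1 s5=0 s3=1 s4=0
t2.Δ3 clk=1 s2=0 s1=1 s0=1 s5=0 s3=1 s4=0
t2.Δ4 clk=1 s2=0 s1=1 s0=1 s5=0 s3=1 s4=1
t2.Δ5 clk=1 s2=0 s1=1 s0=1 s5=0 s3=0 s4=1
t2.Δ6 clk=1 s2=0 s1=1 s0=1 s5=1 s3=0 s4=1
t3.Δ0 clk=1 s2=0 s1=1 s0=1 s5=1 s3=0 s4=1
t3.Δ1 clk=0 s2=0 s1=1 s0=1 s5=1 s3=0 s4=1
t4.Δ0 clk=0 s2=0 s1=1 s0=1 s5=1 s3=0 s4=1
t4.Δ1 clk=1 s2=0 s1=1 s0=1 s5=1 s3=0 s4=1
t4.Δ2 clk=1 s2=0 s1=1 s0=0 s5=1 s3=0 s4=1
t4.Δ3 clk=1 s2=1 s1=1 s0=0 s5=1 s3=0 s4=1
t4.Δ4 clk=1 s2=1 s1=1 s0=0 s5=1 s3=0 s4=0
t4.Δ5 clk=1 s2=1 s1=1 s0=0 s5=1 s3=1 s4=0
t4.Δ6 clk=1 s2=1 s1=1 s0=0 s5=0 s3=1 s4=0
t5.Δ0 clk=1 s2=1 s1=1 s0=0 s5=0 s3=1 s4=0
t5.Δ1 clk=0 s2=1 s1=1 s0=0 s5=0 s3=1 s4=0
t6.Δ0 clk=0 s2=1 s1=1 s0=0 s5=0 s3=1 s4=0
t6.Δ1 clk=1 s2=1 s1=1 s0=0 s5=0 s3=1 s4=0
t6.Δ2 clk=1 s2=1 s1=1 s0=1 s5=0 s3=1 s4=0
t6.Δ3 clk=1 s2=0 s1=1 s0=1 s5=0 s3=1 s4=0
t6.Δ4 clk=1 s2=0 s1=1 s0=1 s5=0 s3=1 s4=1
t6.Δ5 clk=1 s2=0 s1=1 s0=1 s5=0 s3=0 s4=1
t6.Δ6 clk=1 s2=0 s1=1 s0=1 s5=1 s3=0 s4=1

1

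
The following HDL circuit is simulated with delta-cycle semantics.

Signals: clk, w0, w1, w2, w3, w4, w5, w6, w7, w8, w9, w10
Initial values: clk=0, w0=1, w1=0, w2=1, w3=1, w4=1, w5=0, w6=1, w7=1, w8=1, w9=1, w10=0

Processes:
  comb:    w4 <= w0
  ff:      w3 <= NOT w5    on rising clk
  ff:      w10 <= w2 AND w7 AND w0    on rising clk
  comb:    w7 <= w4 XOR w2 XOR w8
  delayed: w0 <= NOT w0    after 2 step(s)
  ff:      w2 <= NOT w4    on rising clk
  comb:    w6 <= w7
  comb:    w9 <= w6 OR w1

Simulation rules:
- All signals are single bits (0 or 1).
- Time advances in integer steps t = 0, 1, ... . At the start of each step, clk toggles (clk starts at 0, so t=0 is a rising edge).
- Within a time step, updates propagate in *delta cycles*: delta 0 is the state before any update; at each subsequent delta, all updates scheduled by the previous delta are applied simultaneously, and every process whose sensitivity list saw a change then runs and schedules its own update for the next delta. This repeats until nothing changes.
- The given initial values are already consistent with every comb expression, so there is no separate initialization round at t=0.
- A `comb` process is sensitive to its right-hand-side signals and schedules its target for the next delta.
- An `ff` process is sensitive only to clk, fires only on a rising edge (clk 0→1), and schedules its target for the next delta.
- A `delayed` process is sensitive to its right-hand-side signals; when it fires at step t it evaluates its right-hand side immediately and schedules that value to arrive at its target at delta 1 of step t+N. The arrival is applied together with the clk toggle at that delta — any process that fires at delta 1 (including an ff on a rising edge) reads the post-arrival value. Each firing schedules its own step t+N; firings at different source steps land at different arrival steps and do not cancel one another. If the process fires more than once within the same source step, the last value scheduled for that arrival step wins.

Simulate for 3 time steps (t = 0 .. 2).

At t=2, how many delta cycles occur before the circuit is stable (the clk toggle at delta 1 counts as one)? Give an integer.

2

[bits: w4,w8,w1,w6,w3,w5,w2,w10,w7,clk,w9,w0]
t=0: Δ0=110110101011 Δ1=110110101111 Δ2=110110011111 Δ3=110110010111 Δ4=110010010111 Δ5=110010010101 | 5Δ
t=1: Δ0=110010010101 Δ1=110010010001 | 1Δ
t=2: Δ0=110010010001 Δ1=110010010101 Δ2=110010000101 | 2Δ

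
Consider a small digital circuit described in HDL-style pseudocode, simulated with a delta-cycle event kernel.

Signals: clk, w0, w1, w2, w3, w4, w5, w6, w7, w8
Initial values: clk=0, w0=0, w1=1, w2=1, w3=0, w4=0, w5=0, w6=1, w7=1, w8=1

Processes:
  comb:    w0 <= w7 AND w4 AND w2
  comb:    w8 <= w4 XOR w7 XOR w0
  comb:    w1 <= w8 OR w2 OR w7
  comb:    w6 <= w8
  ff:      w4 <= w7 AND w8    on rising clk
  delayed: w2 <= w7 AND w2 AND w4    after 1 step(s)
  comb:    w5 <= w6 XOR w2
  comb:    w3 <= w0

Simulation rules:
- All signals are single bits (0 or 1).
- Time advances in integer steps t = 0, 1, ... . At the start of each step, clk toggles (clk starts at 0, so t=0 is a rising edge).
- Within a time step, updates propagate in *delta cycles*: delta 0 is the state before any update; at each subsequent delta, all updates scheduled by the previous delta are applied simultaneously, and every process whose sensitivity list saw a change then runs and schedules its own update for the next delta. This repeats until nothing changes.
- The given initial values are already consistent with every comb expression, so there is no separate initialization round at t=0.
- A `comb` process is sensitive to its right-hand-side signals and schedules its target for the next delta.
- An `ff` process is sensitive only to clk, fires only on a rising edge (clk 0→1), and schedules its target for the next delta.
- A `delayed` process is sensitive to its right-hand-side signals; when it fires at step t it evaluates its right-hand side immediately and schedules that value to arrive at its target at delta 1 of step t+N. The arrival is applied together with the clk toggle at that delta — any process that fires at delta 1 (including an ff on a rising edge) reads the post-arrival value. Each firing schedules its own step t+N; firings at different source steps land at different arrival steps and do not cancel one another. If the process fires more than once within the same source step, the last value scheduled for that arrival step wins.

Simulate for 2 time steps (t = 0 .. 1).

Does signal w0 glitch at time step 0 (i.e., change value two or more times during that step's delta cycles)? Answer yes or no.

no

t0.Δ0 w0=0 w6=1 w2=1 w8=1 w1=1 w3=0 w7=1 w4=0 clk=0 w5=0
t0.Δ1 w0=0 w6=1 w2=1 w8=1 w1=1 w3=0 w7=1 w4=0 clk=1 w5=0
t0.Δ2 w0=0 w6=1 w2=1 w8=1 w1=1 w3=0 w7=1 w4=1 clk=1 w5=0
t0.Δ3 w0=1 w6=1 w2=1 w8=0 w1=1 w3=0 w7=1 w4=1 clk=1 w5=0
t0.Δ4 w0=1 w6=0 w2=1 w8=1 w1=1 w3=1 w7=1 w4=1 clk=1 w5=0
t0.Δ5 w0=1 w6=1 w2=1 w8=1 w1=1 w3=1 w7=1 w4=1 clk=1 w5=1
t0.Δ6 w0=1 w6=1 w2=1 w8=1 w1=1 w3=1 w7=1 w4=1 clk=1 w5=0
t1.Δ0 w0=1 w6=1 w2=1 w8=1 w1=1 w3=1 w7=1 w4=1 clk=1 w5=0
t1.Δ1 w0=1 w6=1 w2=1 w8=1 w1=1 w3=1 w7=1 w4=1 clk=0 w5=0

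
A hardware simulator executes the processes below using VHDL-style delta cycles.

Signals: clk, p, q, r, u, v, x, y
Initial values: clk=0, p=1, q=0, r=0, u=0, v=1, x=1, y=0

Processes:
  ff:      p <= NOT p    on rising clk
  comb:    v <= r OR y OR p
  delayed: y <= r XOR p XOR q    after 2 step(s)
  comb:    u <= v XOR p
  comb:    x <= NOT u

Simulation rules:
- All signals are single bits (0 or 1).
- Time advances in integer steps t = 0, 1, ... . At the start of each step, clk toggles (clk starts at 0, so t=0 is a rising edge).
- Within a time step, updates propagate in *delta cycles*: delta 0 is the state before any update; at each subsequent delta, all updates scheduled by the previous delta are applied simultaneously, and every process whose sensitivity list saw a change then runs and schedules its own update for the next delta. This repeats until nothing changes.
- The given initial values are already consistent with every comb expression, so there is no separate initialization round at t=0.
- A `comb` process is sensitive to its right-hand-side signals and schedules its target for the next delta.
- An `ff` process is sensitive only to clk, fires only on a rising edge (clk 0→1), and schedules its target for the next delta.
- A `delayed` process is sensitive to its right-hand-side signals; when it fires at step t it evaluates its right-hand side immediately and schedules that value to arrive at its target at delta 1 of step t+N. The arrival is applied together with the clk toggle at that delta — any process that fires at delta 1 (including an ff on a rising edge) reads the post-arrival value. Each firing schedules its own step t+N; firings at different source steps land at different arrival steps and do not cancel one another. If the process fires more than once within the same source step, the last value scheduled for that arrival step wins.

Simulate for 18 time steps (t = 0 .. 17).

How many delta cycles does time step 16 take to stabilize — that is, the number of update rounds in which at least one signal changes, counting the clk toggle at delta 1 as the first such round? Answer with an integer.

[bits: clk,x,q,r,v,u,y,p]
t=0: Δ0=01001001 Δ1=11001001 Δ2=11001000 Δ3=11000100 Δ4=10000000 Δ5=11000000 | 5Δ
t=1: Δ0=11000000 Δ1=01000000 | 1Δ
t=2: Δ0=01000000 Δ1=11000000 Δ2=11000001 Δ3=11001101 Δ4=10001001 Δ5=11001001 | 5Δ
t=3: Δ0=11001001 Δ1=01001001 | 1Δ
t=4: Δ0=01001001 Δ1=11001011 Δ2=11001010 Δ3=11001110 Δ4=10001110 | 4Δ
t=5: Δ0=10001110 Δ1=00001110 | 1Δ
t=6: Δ0=00001110 Δ1=10001100 Δ2=10000101 Δ3=10001101 Δ4=10001001 Δ5=11001001 | 5Δ
t=7: Δ0=11001001 Δ1=01001001 | 1Δ
t=8: Δ0=01001001 Δ1=11001011 Δ2=11001010 Δ3=11001110 Δ4=10001110 | 4Δ
t=9: Δ0=10001110 Δ1=00001110 | 1Δ
t=10: Δ0=00001110 Δ1=10001100 Δ2=10000101 Δ3=10001101 Δ4=10001001 Δ5=11001001 | 5Δ
t=11: Δ0=11001001 Δ1=01001001 | 1Δ
t=12: Δ0=01001001 Δ1=11001011 Δ2=11001010 Δ3=11001110 Δ4=10001110 | 4Δ
t=13: Δ0=10001110 Δ1=00001110 | 1Δ
t=14: Δ0=00001110 Δ1=10001100 Δ2=10000101 Δ3=10001101 Δ4=10001001 Δ5=11001001 | 5Δ
t=15: Δ0=11001001 Δ1=01001001 | 1Δ
t=16: Δ0=01001001 Δ1=11001011 Δ2=11001010 Δ3=11001110 Δ4=10001110 | 4Δ
t=17: Δ0=10001110 Δ1=00001110 | 1Δ

4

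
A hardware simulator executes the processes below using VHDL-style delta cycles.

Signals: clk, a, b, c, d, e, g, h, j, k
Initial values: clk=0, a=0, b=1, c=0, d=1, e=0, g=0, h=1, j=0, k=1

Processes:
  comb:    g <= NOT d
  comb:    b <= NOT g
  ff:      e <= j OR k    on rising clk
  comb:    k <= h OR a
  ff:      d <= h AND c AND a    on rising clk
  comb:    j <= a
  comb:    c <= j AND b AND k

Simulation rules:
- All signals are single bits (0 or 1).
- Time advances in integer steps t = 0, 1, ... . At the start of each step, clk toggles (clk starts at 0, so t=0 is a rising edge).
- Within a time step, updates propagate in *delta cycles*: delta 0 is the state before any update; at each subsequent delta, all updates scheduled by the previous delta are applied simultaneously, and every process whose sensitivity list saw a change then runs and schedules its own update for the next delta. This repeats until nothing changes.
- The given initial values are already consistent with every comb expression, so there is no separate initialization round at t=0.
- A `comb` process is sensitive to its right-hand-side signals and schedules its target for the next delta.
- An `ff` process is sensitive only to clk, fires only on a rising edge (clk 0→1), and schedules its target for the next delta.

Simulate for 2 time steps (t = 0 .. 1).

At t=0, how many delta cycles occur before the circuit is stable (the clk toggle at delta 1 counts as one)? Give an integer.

4

t0.Δ0 clk=0 e=0 h=1 c=0 g=0 d=1 a=0 b=1 j=0 k=1
t0.Δ1 clk=1 e=0 h=1 c=0 g=0 d=1 a=0 b=1 j=0 k=1
t0.Δ2 clk=1 e=1 h=1 c=0 g=0 d=0 a=0 b=1 j=0 k=1
t0.Δ3 clk=1 e=1 h=1 c=0 g=1 d=0 a=0 b=1 j=0 k=1
t0.Δ4 clk=1 e=1 h=1 c=0 g=1 d=0 a=0 b=0 j=0 k=1
t1.Δ0 clk=1 e=1 h=1 c=0 g=1 d=0 a=0 b=0 j=0 k=1
t1.Δ1 clk=0 e=1 h=1 c=0 g=1 d=0 a=0 b=0 j=0 k=1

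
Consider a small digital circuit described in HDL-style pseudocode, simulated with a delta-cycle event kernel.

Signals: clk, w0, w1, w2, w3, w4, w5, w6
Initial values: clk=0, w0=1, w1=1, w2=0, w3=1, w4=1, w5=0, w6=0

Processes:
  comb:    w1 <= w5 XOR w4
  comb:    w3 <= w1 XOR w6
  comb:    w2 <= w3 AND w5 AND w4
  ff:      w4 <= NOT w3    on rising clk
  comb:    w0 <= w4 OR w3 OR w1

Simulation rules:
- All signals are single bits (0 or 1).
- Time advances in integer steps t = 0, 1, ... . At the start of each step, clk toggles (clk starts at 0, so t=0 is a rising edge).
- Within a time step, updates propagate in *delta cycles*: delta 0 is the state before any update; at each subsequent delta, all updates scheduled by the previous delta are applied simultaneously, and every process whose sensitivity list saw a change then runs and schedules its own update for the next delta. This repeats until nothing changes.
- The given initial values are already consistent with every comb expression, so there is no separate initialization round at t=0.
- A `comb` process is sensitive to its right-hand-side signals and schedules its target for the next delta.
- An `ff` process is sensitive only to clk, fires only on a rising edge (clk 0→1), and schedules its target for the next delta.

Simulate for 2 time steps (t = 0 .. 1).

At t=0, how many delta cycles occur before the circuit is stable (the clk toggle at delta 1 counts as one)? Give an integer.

5

t0.Δ0 w0=1 w5=0 w1=1 clk=0 w3=1 w6=0 w2=0 w4=1
t0.Δ1 w0=1 w5=0 w1=1 clk=1 w3=1 w6=0 w2=0 w4=1
t0.Δ2 w0=1 w5=0 w1=1 clk=1 w3=1 w6=0 w2=0 w4=0
t0.Δ3 w0=1 w5=0 w1=0 clk=1 w3=1 w6=0 w2=0 w4=0
t0.Δ4 w0=1 w5=0 w1=0 clk=1 w3=0 w6=0 w2=0 w4=0
t0.Δ5 w0=0 w5=0 w1=0 clk=1 w3=0 w6=0 w2=0 w4=0
t1.Δ0 w0=0 w5=0 w1=0 clk=1 w3=0 w6=0 w2=0 w4=0
t1.Δ1 w0=0 w5=0 w1=0 clk=0 w3=0 w6=0 w2=0 w4=0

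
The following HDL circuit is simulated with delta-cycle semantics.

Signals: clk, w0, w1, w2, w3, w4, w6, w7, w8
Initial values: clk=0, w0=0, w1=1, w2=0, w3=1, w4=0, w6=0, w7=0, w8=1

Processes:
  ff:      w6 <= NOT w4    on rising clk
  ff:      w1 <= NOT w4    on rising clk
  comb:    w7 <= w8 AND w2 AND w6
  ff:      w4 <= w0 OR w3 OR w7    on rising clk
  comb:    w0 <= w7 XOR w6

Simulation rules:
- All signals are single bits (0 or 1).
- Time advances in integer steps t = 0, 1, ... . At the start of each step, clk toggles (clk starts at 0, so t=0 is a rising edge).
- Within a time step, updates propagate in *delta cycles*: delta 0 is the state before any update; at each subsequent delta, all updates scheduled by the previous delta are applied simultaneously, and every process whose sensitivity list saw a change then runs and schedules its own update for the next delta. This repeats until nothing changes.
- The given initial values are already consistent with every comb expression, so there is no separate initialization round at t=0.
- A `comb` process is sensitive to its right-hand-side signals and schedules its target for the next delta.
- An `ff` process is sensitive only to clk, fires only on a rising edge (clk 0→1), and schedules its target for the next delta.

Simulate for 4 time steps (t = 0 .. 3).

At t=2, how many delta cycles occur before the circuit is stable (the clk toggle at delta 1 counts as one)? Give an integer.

t=0 Δ0: w7=0 w2=0 clk=0 w4=0 w0=0 w8=1 w6=0 w3=1 w1=1
  Δ1: clk:0→1
  Δ2: w4:0→1, w6:0→1
  Δ3: w0:0→1
  (3Δ to stable)
t=1 Δ0: w7=0 w2=0 clk=1 w4=1 w0=1 w8=1 w6=1 w3=1 w1=1
  Δ1: clk:1→0
  (1Δ to stable)
t=2 Δ0: w7=0 w2=0 clk=0 w4=1 w0=1 w8=1 w6=1 w3=1 w1=1
  Δ1: clk:0→1
  Δ2: w6:1→0, w1:1→0
  Δ3: w0:1→0
  (3Δ to stable)
t=3 Δ0: w7=0 w2=0 clk=1 w4=1 w0=0 w8=1 w6=0 w3=1 w1=0
  Δ1: clk:1→0
  (1Δ to stable)

3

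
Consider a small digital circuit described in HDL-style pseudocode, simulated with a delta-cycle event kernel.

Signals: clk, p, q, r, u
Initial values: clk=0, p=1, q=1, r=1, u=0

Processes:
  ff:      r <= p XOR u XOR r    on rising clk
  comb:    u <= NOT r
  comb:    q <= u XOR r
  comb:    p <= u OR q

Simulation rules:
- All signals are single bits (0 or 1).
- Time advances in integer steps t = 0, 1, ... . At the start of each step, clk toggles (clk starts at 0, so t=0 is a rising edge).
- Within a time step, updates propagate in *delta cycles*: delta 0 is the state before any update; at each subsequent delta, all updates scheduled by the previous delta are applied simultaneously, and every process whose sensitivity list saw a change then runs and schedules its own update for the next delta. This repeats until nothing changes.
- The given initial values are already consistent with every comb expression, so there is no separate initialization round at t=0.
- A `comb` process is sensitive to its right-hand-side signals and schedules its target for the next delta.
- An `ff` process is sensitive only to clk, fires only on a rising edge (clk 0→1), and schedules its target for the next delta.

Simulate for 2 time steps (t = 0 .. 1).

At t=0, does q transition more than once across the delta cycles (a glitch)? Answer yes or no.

[bits: clk,q,r,u,p]
t=0: Δ0=01101 Δ1=11101 Δ2=11001 Δ3=10011 Δ4=11011 | 4Δ
t=1: Δ0=11011 Δ1=01011 | 1Δ

yes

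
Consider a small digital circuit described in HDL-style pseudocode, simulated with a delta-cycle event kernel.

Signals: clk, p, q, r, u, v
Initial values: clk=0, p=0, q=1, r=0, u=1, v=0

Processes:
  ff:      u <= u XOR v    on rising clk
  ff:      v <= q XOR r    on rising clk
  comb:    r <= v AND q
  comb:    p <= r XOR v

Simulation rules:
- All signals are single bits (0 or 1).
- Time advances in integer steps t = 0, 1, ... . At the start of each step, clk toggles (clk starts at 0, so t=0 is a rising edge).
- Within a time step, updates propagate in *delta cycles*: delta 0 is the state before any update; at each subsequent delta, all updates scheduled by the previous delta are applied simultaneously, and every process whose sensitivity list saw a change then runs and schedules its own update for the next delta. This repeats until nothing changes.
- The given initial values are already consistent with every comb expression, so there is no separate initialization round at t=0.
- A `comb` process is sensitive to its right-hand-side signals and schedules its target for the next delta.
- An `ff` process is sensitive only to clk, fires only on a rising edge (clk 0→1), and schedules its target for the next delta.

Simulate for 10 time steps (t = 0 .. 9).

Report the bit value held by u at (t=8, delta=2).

1

t0.Δ0 r=0 p=0 clk=0 u=1 q=1 v=0
t0.Δ1 r=0 p=0 clk=1 u=1 q=1 v=0
t0.Δ2 r=0 p=0 clk=1 u=1 q=1 v=1
t0.Δ3 r=1 p=1 clk=1 u=1 q=1 v=1
t0.Δ4 r=1 p=0 clk=1 u=1 q=1 v=1
t1.Δ0 r=1 p=0 clk=1 u=1 q=1 v=1
t1.Δ1 r=1 p=0 clk=0 u=1 q=1 v=1
t2.Δ0 r=1 p=0 clk=0 u=1 q=1 v=1
t2.Δ1 r=1 p=0 clk=1 u=1 q=1 v=1
t2.Δ2 r=1 p=0 clk=1 u=0 q=1 v=0
t2.Δ3 r=0 p=1 clk=1 u=0 q=1 v=0
t2.Δ4 r=0 p=0 clk=1 u=0 q=1 v=0
t3.Δ0 r=0 p=0 clk=1 u=0 q=1 v=0
t3.Δ1 r=0 p=0 clk=0 u=0 q=1 v=0
t4.Δ0 r=0 p=0 clk=0 u=0 q=1 v=0
t4.Δ1 r=0 p=0 clk=1 u=0 q=1 v=0
t4.Δ2 r=0 p=0 clk=1 u=0 q=1 v=1
t4.Δ3 r=1 p=1 clk=1 u=0 q=1 v=1
t4.Δ4 r=1 p=0 clk=1 u=0 q=1 v=1
t5.Δ0 r=1 p=0 clk=1 u=0 q=1 v=1
t5.Δ1 r=1 p=0 clk=0 u=0 q=1 v=1
t6.Δ0 r=1 p=0 clk=0 u=0 q=1 v=1
t6.Δ1 r=1 p=0 clk=1 u=0 q=1 v=1
t6.Δ2 r=1 p=0 clk=1 u=1 q=1 v=0
t6.Δ3 r=0 p=1 clk=1 u=1 q=1 v=0
t6.Δ4 r=0 p=0 clk=1 u=1 q=1 v=0
t7.Δ0 r=0 p=0 clk=1 u=1 q=1 v=0
t7.Δ1 r=0 p=0 clk=0 u=1 q=1 v=0
t8.Δ0 r=0 p=0 clk=0 u=1 q=1 v=0
t8.Δ1 r=0 p=0 clk=1 u=1 q=1 v=0
t8.Δ2 r=0 p=0 clk=1 u=1 q=1 v=1
t8.Δ3 r=1 p=1 clk=1 u=1 q=1 v=1
t8.Δ4 r=1 p=0 clk=1 u=1 q=1 v=1
t9.Δ0 r=1 p=0 clk=1 u=1 q=1 v=1
t9.Δ1 r=1 p=0 clk=0 u=1 q=1 v=1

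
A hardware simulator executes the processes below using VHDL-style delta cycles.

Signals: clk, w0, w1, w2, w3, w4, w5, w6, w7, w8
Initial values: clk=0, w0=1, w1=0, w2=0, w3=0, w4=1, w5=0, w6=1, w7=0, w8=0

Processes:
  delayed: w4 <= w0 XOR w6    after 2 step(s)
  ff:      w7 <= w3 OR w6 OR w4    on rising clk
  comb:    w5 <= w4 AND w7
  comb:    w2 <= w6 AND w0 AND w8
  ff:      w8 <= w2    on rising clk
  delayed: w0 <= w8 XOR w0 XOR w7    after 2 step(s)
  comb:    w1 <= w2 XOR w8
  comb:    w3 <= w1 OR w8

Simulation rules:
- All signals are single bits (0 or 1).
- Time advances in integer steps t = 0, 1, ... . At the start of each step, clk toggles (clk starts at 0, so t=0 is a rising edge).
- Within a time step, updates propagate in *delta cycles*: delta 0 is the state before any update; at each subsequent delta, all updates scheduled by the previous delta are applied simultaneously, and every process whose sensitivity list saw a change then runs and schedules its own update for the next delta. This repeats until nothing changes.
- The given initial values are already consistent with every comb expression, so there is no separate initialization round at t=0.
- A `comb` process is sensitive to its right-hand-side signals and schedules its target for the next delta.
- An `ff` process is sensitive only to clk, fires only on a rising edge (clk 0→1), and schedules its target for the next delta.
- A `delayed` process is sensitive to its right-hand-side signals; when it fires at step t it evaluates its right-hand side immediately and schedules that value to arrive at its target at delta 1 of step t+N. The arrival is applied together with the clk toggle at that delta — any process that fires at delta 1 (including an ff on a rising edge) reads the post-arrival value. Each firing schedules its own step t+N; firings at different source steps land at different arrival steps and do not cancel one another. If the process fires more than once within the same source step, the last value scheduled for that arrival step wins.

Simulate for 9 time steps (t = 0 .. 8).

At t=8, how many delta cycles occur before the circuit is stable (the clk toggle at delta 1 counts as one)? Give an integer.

2

t=0 Δ0: w4=1 w5=0 w7=0 clk=0 w8=0 w1=0 w3=0 w6=1 w0=1 w2=0
  Δ1: clk:0→1
  Δ2: w7:0→1
  Δ3: w5:0→1
  (3Δ to stable)
t=1 Δ0: w4=1 w5=1 w7=1 clk=1 w8=0 w1=0 w3=0 w6=1 w0=1 w2=0
  Δ1: clk:1→0
  (1Δ to stable)
t=2 Δ0: w4=1 w5=1 w7=1 clk=0 w8=0 w1=0 w3=0 w6=1 w0=1 w2=0
  Δ1: clk:0→1, w0:1→0
  (1Δ to stable)
t=3 Δ0: w4=1 w5=1 w7=1 clk=1 w8=0 w1=0 w3=0 w6=1 w0=0 w2=0
  Δ1: clk:1→0
  (1Δ to stable)
t=4 Δ0: w4=1 w5=1 w7=1 clk=0 w8=0 w1=0 w3=0 w6=1 w0=0 w2=0
  Δ1: clk:0→1, w0:0→1
  (1Δ to stable)
t=5 Δ0: w4=1 w5=1 w7=1 clk=1 w8=0 w1=0 w3=0 w6=1 w0=1 w2=0
  Δ1: clk:1→0
  (1Δ to stable)
t=6 Δ0: w4=1 w5=1 w7=1 clk=0 w8=0 w1=0 w3=0 w6=1 w0=1 w2=0
  Δ1: w4:1→0, clk:0→1, w0:1→0
  Δ2: w5:1→0
  (2Δ to stable)
t=7 Δ0: w4=0 w5=0 w7=1 clk=1 w8=0 w1=0 w3=0 w6=1 w0=0 w2=0
  Δ1: clk:1→0
  (1Δ to stable)
t=8 Δ0: w4=0 w5=0 w7=1 clk=0 w8=0 w1=0 w3=0 w6=1 w0=0 w2=0
  Δ1: w4:0→1, clk:0→1, w0:0→1
  Δ2: w5:0→1
  (2Δ to stable)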